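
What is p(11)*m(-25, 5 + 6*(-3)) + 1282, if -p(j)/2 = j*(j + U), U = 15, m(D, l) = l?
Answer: 8718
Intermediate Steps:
p(j) = -2*j*(15 + j) (p(j) = -2*j*(j + 15) = -2*j*(15 + j))
p(11)*m(-25, 5 + 6*(-3)) + 1282 = (-2*11*(15 + 11))*(5 + 6*(-3)) + 1282 = (-2*11*26)*(5 - 18) + 1282 = -572*(-13) + 1282 = 7436 + 1282 = 8718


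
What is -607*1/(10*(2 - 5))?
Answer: 607/30 ≈ 20.233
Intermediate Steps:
-607*1/(10*(2 - 5)) = -607/((-3*10)) = -607/(-30) = -607*(-1/30) = 607/30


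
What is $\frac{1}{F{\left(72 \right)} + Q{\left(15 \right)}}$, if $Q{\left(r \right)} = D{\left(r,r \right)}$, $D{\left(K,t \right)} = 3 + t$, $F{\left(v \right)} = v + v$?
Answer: $\frac{1}{162} \approx 0.0061728$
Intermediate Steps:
$F{\left(v \right)} = 2 v$
$Q{\left(r \right)} = 3 + r$
$\frac{1}{F{\left(72 \right)} + Q{\left(15 \right)}} = \frac{1}{2 \cdot 72 + \left(3 + 15\right)} = \frac{1}{144 + 18} = \frac{1}{162}$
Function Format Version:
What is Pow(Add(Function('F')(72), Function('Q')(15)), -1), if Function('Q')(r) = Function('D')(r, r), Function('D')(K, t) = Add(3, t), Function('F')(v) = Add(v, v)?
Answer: Rational(1, 162) ≈ 0.0061728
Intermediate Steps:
Function('F')(v) = Mul(2, v)
Function('Q')(r) = Add(3, r)
Pow(Add(Function('F')(72), Function('Q')(15)), -1) = Pow(Add(Mul(2, 72), Add(3, 15)), -1) = Pow(Add(144, 18), -1) = Pow(162, -1) = Rational(1, 162)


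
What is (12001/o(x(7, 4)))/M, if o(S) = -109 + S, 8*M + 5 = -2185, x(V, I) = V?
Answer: 24002/55845 ≈ 0.42980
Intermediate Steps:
M = -1095/4 (M = -5/8 + (⅛)*(-2185) = -5/8 - 2185/8 = -1095/4 ≈ -273.75)
(12001/o(x(7, 4)))/M = (12001/(-109 + 7))/(-1095/4) = (12001/(-102))*(-4/1095) = (12001*(-1/102))*(-4/1095) = -12001/102*(-4/1095) = 24002/55845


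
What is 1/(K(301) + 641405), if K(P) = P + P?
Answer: 1/642007 ≈ 1.5576e-6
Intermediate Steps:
K(P) = 2*P
1/(K(301) + 641405) = 1/(2*301 + 641405) = 1/(602 + 641405) = 1/642007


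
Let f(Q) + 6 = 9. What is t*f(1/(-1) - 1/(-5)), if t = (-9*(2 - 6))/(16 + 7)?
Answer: 108/23 ≈ 4.6956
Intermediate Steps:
f(Q) = 3 (f(Q) = -6 + 9 = 3)
t = 36/23 (t = -9*(-4)/23 = 36*(1/23) = 36/23 ≈ 1.5652)
t*f(1/(-1) - 1/(-5)) = (36/23)*3 = 108/23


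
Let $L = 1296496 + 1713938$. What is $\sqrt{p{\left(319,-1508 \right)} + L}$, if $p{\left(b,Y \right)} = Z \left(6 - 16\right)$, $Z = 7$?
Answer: $14 \sqrt{15359} \approx 1735.0$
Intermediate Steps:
$L = 3010434$
$p{\left(b,Y \right)} = -70$ ($p{\left(b,Y \right)} = 7 \left(6 - 16\right) = 7 \left(-10\right) = -70$)
$\sqrt{p{\left(319,-1508 \right)} + L} = \sqrt{-70 + 3010434} = \sqrt{3010364} = 14 \sqrt{15359}$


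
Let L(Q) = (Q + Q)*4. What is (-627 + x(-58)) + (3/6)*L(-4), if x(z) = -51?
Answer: -694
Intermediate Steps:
L(Q) = 8*Q (L(Q) = (2*Q)*4 = 8*Q)
(-627 + x(-58)) + (3/6)*L(-4) = (-627 - 51) + (3/6)*(8*(-4)) = -678 + (3*(1/6))*(-32) = -678 + (1/2)*(-32) = -678 - 16 = -694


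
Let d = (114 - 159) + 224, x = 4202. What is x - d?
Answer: 4023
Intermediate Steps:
d = 179 (d = -45 + 224 = 179)
x - d = 4202 - 1*179 = 4202 - 179 = 4023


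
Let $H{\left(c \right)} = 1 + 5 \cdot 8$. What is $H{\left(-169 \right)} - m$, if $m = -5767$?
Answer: $5808$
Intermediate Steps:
$H{\left(c \right)} = 41$ ($H{\left(c \right)} = 1 + 40 = 41$)
$H{\left(-169 \right)} - m = 41 - -5767 = 41 + 5767 = 5808$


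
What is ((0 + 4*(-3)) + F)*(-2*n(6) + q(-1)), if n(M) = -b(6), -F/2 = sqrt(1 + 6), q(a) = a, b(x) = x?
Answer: -132 - 22*sqrt(7) ≈ -190.21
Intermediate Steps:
F = -2*sqrt(7) (F = -2*sqrt(1 + 6) = -2*sqrt(7) ≈ -5.2915)
n(M) = -6 (n(M) = -1*6 = -6)
((0 + 4*(-3)) + F)*(-2*n(6) + q(-1)) = ((0 + 4*(-3)) - 2*sqrt(7))*(-2*(-6) - 1) = ((0 - 12) - 2*sqrt(7))*(12 - 1) = (-12 - 2*sqrt(7))*11 = -132 - 22*sqrt(7)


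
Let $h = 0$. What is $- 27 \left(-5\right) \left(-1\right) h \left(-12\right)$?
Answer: $0$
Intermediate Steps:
$- 27 \left(-5\right) \left(-1\right) h \left(-12\right) = - 27 \left(-5\right) \left(-1\right) 0 \left(-12\right) = - 27 \cdot 5 \cdot 0 \left(-12\right) = \left(-27\right) 0 \left(-12\right) = 0 \left(-12\right) = 0$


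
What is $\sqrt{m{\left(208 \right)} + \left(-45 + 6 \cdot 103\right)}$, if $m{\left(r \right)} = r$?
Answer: $\sqrt{781} \approx 27.946$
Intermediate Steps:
$\sqrt{m{\left(208 \right)} + \left(-45 + 6 \cdot 103\right)} = \sqrt{208 + \left(-45 + 6 \cdot 103\right)} = \sqrt{208 + \left(-45 + 618\right)} = \sqrt{208 + 573} = \sqrt{781}$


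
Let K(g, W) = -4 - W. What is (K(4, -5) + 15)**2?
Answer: 256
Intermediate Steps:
(K(4, -5) + 15)**2 = ((-4 - 1*(-5)) + 15)**2 = ((-4 + 5) + 15)**2 = (1 + 15)**2 = 16**2 = 256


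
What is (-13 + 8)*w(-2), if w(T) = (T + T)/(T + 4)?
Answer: 10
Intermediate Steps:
w(T) = 2*T/(4 + T) (w(T) = (2*T)/(4 + T) = 2*T/(4 + T))
(-13 + 8)*w(-2) = (-13 + 8)*(2*(-2)/(4 - 2)) = -10*(-2)/2 = -5*(-2) = 10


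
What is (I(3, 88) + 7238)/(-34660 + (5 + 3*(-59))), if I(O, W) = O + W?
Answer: -1047/4976 ≈ -0.21041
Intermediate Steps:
(I(3, 88) + 7238)/(-34660 + (5 + 3*(-59))) = ((3 + 88) + 7238)/(-34660 + (5 + 3*(-59))) = (91 + 7238)/(-34660 + (5 - 177)) = 7329/(-34660 - 172) = 7329/(-34832) = 7329*(-1/34832) = -1047/4976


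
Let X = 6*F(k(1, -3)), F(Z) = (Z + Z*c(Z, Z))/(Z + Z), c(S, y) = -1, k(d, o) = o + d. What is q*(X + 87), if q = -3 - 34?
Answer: -3219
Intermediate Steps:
k(d, o) = d + o
q = -37
F(Z) = 0 (F(Z) = (Z + Z*(-1))/(Z + Z) = (Z - Z)/((2*Z)) = 0*(1/(2*Z)) = 0)
X = 0 (X = 6*0 = 0)
q*(X + 87) = -37*(0 + 87) = -37*87 = -3219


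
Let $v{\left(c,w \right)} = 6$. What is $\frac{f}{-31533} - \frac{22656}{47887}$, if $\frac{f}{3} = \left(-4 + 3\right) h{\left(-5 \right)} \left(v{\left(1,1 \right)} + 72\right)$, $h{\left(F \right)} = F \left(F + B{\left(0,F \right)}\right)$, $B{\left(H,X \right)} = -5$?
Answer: $- \frac{51377916}{503340257} \approx -0.10207$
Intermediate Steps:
$h{\left(F \right)} = F \left(-5 + F\right)$ ($h{\left(F \right)} = F \left(F - 5\right) = F \left(-5 + F\right)$)
$f = -11700$ ($f = 3 \left(-4 + 3\right) \left(- 5 \left(-5 - 5\right)\right) \left(6 + 72\right) = 3 - \left(-5\right) \left(-10\right) 78 = 3 \left(-1\right) 50 \cdot 78 = 3 \left(\left(-50\right) 78\right) = 3 \left(-3900\right) = -11700$)
$\frac{f}{-31533} - \frac{22656}{47887} = - \frac{11700}{-31533} - \frac{22656}{47887} = \left(-11700\right) \left(- \frac{1}{31533}\right) - \frac{22656}{47887} = \frac{3900}{10511} - \frac{22656}{47887} = - \frac{51377916}{503340257}$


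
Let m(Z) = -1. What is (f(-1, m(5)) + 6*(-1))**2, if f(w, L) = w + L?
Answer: 64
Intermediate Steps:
f(w, L) = L + w
(f(-1, m(5)) + 6*(-1))**2 = ((-1 - 1) + 6*(-1))**2 = (-2 - 6)**2 = (-8)**2 = 64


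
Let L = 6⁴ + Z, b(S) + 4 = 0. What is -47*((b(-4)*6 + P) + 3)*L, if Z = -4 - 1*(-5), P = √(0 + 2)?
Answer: 1280139 - 60959*√2 ≈ 1.1939e+6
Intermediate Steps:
b(S) = -4 (b(S) = -4 + 0 = -4)
P = √2 ≈ 1.4142
Z = 1 (Z = -4 + 5 = 1)
L = 1297 (L = 6⁴ + 1 = 1296 + 1 = 1297)
-47*((b(-4)*6 + P) + 3)*L = -47*((-4*6 + √2) + 3)*1297 = -47*((-24 + √2) + 3)*1297 = -47*(-21 + √2)*1297 = -47*(-27237 + 1297*√2) = 1280139 - 60959*√2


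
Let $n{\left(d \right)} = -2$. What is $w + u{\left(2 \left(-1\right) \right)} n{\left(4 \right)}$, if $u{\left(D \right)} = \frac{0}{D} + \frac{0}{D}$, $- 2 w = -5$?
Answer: $\frac{5}{2} \approx 2.5$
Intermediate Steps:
$w = \frac{5}{2}$ ($w = \left(- \frac{1}{2}\right) \left(-5\right) = \frac{5}{2} \approx 2.5$)
$u{\left(D \right)} = 0$ ($u{\left(D \right)} = 0 + 0 = 0$)
$w + u{\left(2 \left(-1\right) \right)} n{\left(4 \right)} = \frac{5}{2} + 0 \left(-2\right) = \frac{5}{2} + 0 = \frac{5}{2}$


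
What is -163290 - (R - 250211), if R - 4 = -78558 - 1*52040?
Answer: 217515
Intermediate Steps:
R = -130594 (R = 4 + (-78558 - 1*52040) = 4 + (-78558 - 52040) = 4 - 130598 = -130594)
-163290 - (R - 250211) = -163290 - (-130594 - 250211) = -163290 - 1*(-380805) = -163290 + 380805 = 217515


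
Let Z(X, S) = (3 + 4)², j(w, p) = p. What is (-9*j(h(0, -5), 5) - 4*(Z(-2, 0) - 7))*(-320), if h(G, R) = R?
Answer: 68160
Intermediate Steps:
Z(X, S) = 49 (Z(X, S) = 7² = 49)
(-9*j(h(0, -5), 5) - 4*(Z(-2, 0) - 7))*(-320) = (-9*5 - 4*(49 - 7))*(-320) = (-45 - 4*42)*(-320) = (-45 - 168)*(-320) = -213*(-320) = 68160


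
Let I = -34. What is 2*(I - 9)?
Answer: -86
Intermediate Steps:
2*(I - 9) = 2*(-34 - 9) = 2*(-43) = -86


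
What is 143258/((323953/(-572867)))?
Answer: -82067780686/323953 ≈ -2.5333e+5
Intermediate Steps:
143258/((323953/(-572867))) = 143258/((323953*(-1/572867))) = 143258/(-323953/572867) = 143258*(-572867/323953) = -82067780686/323953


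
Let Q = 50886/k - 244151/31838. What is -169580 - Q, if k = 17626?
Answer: -47580821247991/280588294 ≈ -1.6958e+5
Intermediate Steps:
Q = -1341648529/280588294 (Q = 50886/17626 - 244151/31838 = 50886*(1/17626) - 244151*1/31838 = 25443/8813 - 244151/31838 = -1341648529/280588294 ≈ -4.7816)
-169580 - Q = -169580 - 1*(-1341648529/280588294) = -169580 + 1341648529/280588294 = -47580821247991/280588294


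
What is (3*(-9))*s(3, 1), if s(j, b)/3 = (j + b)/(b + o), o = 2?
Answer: -108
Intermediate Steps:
s(j, b) = 3*(b + j)/(2 + b) (s(j, b) = 3*((j + b)/(b + 2)) = 3*((b + j)/(2 + b)) = 3*(b + j)/(2 + b))
(3*(-9))*s(3, 1) = (3*(-9))*(3*(1 + 3)/(2 + 1)) = -81*4/3 = -27*4 = -108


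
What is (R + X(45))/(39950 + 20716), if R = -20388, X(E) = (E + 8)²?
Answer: -17579/60666 ≈ -0.28977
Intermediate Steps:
X(E) = (8 + E)²
(R + X(45))/(39950 + 20716) = (-20388 + (8 + 45)²)/(39950 + 20716) = (-20388 + 53²)/60666 = (-20388 + 2809)*(1/60666) = -17579*1/60666 = -17579/60666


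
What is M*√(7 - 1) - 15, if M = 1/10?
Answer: -15 + √6/10 ≈ -14.755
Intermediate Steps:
M = ⅒ ≈ 0.10000
M*√(7 - 1) - 15 = √(7 - 1)/10 - 15 = √6/10 - 15 = -15 + √6/10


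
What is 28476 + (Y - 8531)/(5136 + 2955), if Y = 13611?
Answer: 230404396/8091 ≈ 28477.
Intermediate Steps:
28476 + (Y - 8531)/(5136 + 2955) = 28476 + (13611 - 8531)/(5136 + 2955) = 28476 + 5080/8091 = 230404396/8091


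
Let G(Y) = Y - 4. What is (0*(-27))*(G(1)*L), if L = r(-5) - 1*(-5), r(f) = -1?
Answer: 0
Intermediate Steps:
G(Y) = -4 + Y
L = 4 (L = -1 - 1*(-5) = -1 + 5 = 4)
(0*(-27))*(G(1)*L) = (0*(-27))*((-4 + 1)*4) = 0*(-3*4) = 0*(-12) = 0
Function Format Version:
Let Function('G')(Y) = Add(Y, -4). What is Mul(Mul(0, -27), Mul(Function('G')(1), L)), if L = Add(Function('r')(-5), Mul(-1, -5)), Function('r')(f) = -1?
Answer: 0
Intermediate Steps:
Function('G')(Y) = Add(-4, Y)
L = 4 (L = Add(-1, Mul(-1, -5)) = Add(-1, 5) = 4)
Mul(Mul(0, -27), Mul(Function('G')(1), L)) = Mul(Mul(0, -27), Mul(Add(-4, 1), 4)) = Mul(0, Mul(-3, 4)) = Mul(0, -12) = 0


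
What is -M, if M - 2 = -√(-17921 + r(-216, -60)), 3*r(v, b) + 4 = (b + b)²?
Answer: -2 + I*√118101/3 ≈ -2.0 + 114.55*I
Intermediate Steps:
r(v, b) = -4/3 + 4*b²/3 (r(v, b) = -4/3 + (b + b)²/3 = -4/3 + (2*b)²/3 = -4/3 + (4*b²)/3 = -4/3 + 4*b²/3)
M = 2 - I*√118101/3 (M = 2 - √(-17921 + (-4/3 + (4/3)*(-60)²)) = 2 - √(-17921 + (-4/3 + (4/3)*3600)) = 2 - √(-17921 + (-4/3 + 4800)) = 2 - √(-17921 + 14396/3) = 2 - √(-39367/3) = 2 - I*√118101/3 ≈ 2.0 - 114.55*I)
-M = -(2 - I*√118101/3) = -2 + I*√118101/3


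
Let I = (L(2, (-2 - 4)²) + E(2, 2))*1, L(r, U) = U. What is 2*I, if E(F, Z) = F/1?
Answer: 76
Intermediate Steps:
E(F, Z) = F (E(F, Z) = F*1 = F)
I = 38 (I = ((-2 - 4)² + 2)*1 = ((-6)² + 2)*1 = (36 + 2)*1 = 38*1 = 38)
2*I = 2*38 = 76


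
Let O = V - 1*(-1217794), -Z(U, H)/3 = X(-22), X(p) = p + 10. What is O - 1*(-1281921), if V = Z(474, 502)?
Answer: 2499751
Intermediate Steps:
X(p) = 10 + p
Z(U, H) = 36 (Z(U, H) = -3*(10 - 22) = -3*(-12) = 36)
V = 36
O = 1217830 (O = 36 - 1*(-1217794) = 36 + 1217794 = 1217830)
O - 1*(-1281921) = 1217830 - 1*(-1281921) = 1217830 + 1281921 = 2499751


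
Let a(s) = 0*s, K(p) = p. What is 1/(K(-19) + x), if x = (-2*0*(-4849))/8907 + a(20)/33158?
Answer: -1/19 ≈ -0.052632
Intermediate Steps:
a(s) = 0
x = 0 (x = (-2*0*(-4849))/8907 + 0/33158 = (0*(-4849))*(1/8907) + 0*(1/33158) = 0*(1/8907) + 0 = 0 + 0 = 0)
1/(K(-19) + x) = 1/(-19 + 0) = 1/(-19) = -1/19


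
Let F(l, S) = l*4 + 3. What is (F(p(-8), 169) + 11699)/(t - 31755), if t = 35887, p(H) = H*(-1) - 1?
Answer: 5865/2066 ≈ 2.8388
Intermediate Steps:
p(H) = -1 - H (p(H) = -H - 1 = -1 - H)
F(l, S) = 3 + 4*l (F(l, S) = 4*l + 3 = 3 + 4*l)
(F(p(-8), 169) + 11699)/(t - 31755) = ((3 + 4*(-1 - 1*(-8))) + 11699)/(35887 - 31755) = ((3 + 4*(-1 + 8)) + 11699)/4132 = ((3 + 4*7) + 11699)*(1/4132) = ((3 + 28) + 11699)*(1/4132) = (31 + 11699)*(1/4132) = 11730*(1/4132) = 5865/2066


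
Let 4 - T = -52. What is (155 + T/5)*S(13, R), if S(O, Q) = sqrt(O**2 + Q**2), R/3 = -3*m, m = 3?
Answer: 831*sqrt(898)/5 ≈ 4980.5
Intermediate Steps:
T = 56 (T = 4 - 1*(-52) = 4 + 52 = 56)
R = -27 (R = 3*(-3*3) = 3*(-9) = -27)
(155 + T/5)*S(13, R) = (155 + 56/5)*sqrt(13**2 + (-27)**2) = (155 + (1/5)*56)*sqrt(169 + 729) = (155 + 56/5)*sqrt(898) = 831*sqrt(898)/5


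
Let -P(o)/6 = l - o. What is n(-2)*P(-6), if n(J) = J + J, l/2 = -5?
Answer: -96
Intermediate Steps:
l = -10 (l = 2*(-5) = -10)
P(o) = 60 + 6*o (P(o) = -6*(-10 - o) = 60 + 6*o)
n(J) = 2*J
n(-2)*P(-6) = (2*(-2))*(60 + 6*(-6)) = -4*(60 - 36) = -4*24 = -96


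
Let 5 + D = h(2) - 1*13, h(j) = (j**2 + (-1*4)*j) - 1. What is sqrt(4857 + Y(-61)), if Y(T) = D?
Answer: sqrt(4834) ≈ 69.527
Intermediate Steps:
h(j) = -1 + j**2 - 4*j (h(j) = (j**2 - 4*j) - 1 = -1 + j**2 - 4*j)
D = -23 (D = -5 + ((-1 + 2**2 - 4*2) - 1*13) = -5 + ((-1 + 4 - 8) - 13) = -5 + (-5 - 13) = -5 - 18 = -23)
Y(T) = -23
sqrt(4857 + Y(-61)) = sqrt(4857 - 23) = sqrt(4834)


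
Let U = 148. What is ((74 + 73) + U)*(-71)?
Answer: -20945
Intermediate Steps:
((74 + 73) + U)*(-71) = ((74 + 73) + 148)*(-71) = (147 + 148)*(-71) = 295*(-71) = -20945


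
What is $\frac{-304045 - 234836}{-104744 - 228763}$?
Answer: $\frac{179627}{111169} \approx 1.6158$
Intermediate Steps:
$\frac{-304045 - 234836}{-104744 - 228763} = - \frac{538881}{-333507} = \left(-538881\right) \left(- \frac{1}{333507}\right) = \frac{179627}{111169}$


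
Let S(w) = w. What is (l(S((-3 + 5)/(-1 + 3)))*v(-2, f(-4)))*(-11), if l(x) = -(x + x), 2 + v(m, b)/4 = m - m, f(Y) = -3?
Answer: -176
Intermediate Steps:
v(m, b) = -8 (v(m, b) = -8 + 4*(m - m) = -8 + 4*0 = -8 + 0 = -8)
l(x) = -2*x
(l(S((-3 + 5)/(-1 + 3)))*v(-2, f(-4)))*(-11) = (-2*(-3 + 5)/(-1 + 3)*(-8))*(-11) = (-4/2*(-8))*(-11) = (-2*1*(-8))*(-11) = -2*(-8)*(-11) = 16*(-11) = -176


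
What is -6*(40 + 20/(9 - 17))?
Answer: -225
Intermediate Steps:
-6*(40 + 20/(9 - 17)) = -6*(40 + 20/(-8)) = -6*(40 + 20*(-1/8)) = -6*(40 - 5/2) = -6*75/2 = -225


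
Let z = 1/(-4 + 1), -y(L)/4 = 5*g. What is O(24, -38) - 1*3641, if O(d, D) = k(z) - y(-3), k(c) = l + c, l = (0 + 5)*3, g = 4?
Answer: -10639/3 ≈ -3546.3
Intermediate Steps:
l = 15 (l = 5*3 = 15)
y(L) = -80 (y(L) = -20*4 = -4*20 = -80)
z = -⅓ (z = 1/(-3) = -⅓ ≈ -0.33333)
k(c) = 15 + c
O(d, D) = 284/3 (O(d, D) = (15 - ⅓) - 1*(-80) = 44/3 + 80 = 284/3)
O(24, -38) - 1*3641 = 284/3 - 1*3641 = 284/3 - 3641 = -10639/3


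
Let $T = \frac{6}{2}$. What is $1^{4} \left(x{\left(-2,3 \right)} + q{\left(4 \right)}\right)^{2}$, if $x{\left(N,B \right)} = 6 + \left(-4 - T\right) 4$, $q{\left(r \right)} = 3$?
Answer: $361$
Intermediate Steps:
$T = 3$ ($T = 6 \cdot \frac{1}{2} = 3$)
$x{\left(N,B \right)} = -22$ ($x{\left(N,B \right)} = 6 + \left(-4 - 3\right) 4 = 6 - 28 = -22$)
$1^{4} \left(x{\left(-2,3 \right)} + q{\left(4 \right)}\right)^{2} = 1^{4} \left(-22 + 3\right)^{2} = 1 \left(-19\right)^{2} = 1 \cdot 361 = 361$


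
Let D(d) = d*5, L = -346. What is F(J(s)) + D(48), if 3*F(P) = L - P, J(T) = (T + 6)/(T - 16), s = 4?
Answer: 2249/18 ≈ 124.94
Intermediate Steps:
J(T) = (6 + T)/(-16 + T)
D(d) = 5*d
F(P) = -346/3 - P/3 (F(P) = (-346 - P)/3 = -346/3 - P/3)
F(J(s)) + D(48) = (-346/3 - (6 + 4)/(3*(-16 + 4))) + 5*48 = (-346/3 - 10/(3*(-12))) + 240 = (-346/3 - (-1)*10/36) + 240 = (-346/3 - ⅓*(-⅚)) + 240 = (-346/3 + 5/18) + 240 = -2071/18 + 240 = 2249/18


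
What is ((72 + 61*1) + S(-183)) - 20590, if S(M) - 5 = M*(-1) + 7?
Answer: -20262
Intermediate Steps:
S(M) = 12 - M (S(M) = 5 + (M*(-1) + 7) = 5 + (-M + 7) = 5 + (7 - M) = 12 - M)
((72 + 61*1) + S(-183)) - 20590 = ((72 + 61*1) + (12 - 1*(-183))) - 20590 = ((72 + 61) + (12 + 183)) - 20590 = (133 + 195) - 20590 = 328 - 20590 = -20262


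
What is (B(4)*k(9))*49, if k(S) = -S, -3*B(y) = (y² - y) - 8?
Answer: 588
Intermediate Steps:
B(y) = 8/3 - y²/3 + y/3 (B(y) = -((y² - y) - 8)/3 = -(-8 + y² - y)/3 = 8/3 - y²/3 + y/3)
(B(4)*k(9))*49 = ((8/3 - ⅓*4² + (⅓)*4)*(-1*9))*49 = ((8/3 - ⅓*16 + 4/3)*(-9))*49 = ((8/3 - 16/3 + 4/3)*(-9))*49 = -4/3*(-9)*49 = 12*49 = 588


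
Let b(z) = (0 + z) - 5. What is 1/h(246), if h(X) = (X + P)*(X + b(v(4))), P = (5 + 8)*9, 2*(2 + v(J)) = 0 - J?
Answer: 1/86031 ≈ 1.1624e-5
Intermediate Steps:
v(J) = -2 - J/2 (v(J) = -2 + (0 - J)/2 = -2 + (-J)/2 = -2 - J/2)
b(z) = -5 + z (b(z) = z - 5 = -5 + z)
P = 117 (P = 13*9 = 117)
h(X) = (-9 + X)*(117 + X) (h(X) = (X + 117)*(X + (-5 + (-2 - ½*4))) = (117 + X)*(X + (-5 + (-2 - 2))) = (117 + X)*(X + (-5 - 4)) = (117 + X)*(X - 9) = (117 + X)*(-9 + X) = (-9 + X)*(117 + X))
1/h(246) = 1/(-1053 + 246² + 108*246) = 1/(-1053 + 60516 + 26568) = 1/86031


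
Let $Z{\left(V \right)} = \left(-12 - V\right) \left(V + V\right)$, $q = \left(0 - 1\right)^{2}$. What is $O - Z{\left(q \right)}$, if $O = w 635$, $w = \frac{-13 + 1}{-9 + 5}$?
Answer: $1931$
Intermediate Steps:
$q = 1$ ($q = \left(-1\right)^{2} = 1$)
$Z{\left(V \right)} = 2 V \left(-12 - V\right)$ ($Z{\left(V \right)} = \left(-12 - V\right) 2 V = 2 V \left(-12 - V\right)$)
$w = 3$ ($w = - \frac{12}{-4} = \left(-12\right) \left(- \frac{1}{4}\right) = 3$)
$O = 1905$ ($O = 3 \cdot 635 = 1905$)
$O - Z{\left(q \right)} = 1905 - \left(-2\right) 1 \left(12 + 1\right) = 1905 - \left(-2\right) 1 \cdot 13 = 1905 - -26 = 1905 + 26 = 1931$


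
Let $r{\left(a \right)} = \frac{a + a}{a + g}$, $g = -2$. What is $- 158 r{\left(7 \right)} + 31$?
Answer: $- \frac{2057}{5} \approx -411.4$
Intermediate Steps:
$r{\left(a \right)} = \frac{2 a}{-2 + a}$ ($r{\left(a \right)} = \frac{a + a}{a - 2} = \frac{2 a}{-2 + a}$)
$- 158 r{\left(7 \right)} + 31 = - 158 \cdot 2 \cdot 7 \frac{1}{-2 + 7} + 31 = - 158 \cdot 2 \cdot 7 \cdot \frac{1}{5} + 31 = \left(-158\right) \frac{14}{5} + 31 = - \frac{2212}{5} + 31 = - \frac{2057}{5}$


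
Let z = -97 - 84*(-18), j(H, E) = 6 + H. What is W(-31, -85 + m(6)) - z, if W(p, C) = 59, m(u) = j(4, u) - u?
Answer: -1356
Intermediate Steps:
m(u) = 10 - u (m(u) = (6 + 4) - u = 10 - u)
z = 1415 (z = -97 + 1512 = 1415)
W(-31, -85 + m(6)) - z = 59 - 1*1415 = 59 - 1415 = -1356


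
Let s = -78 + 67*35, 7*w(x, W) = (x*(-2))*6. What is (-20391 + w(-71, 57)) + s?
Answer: -126016/7 ≈ -18002.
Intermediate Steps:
w(x, W) = -12*x/7 (w(x, W) = ((x*(-2))*6)/7 = (-2*x*6)/7 = (-12*x)/7 = -12*x/7)
s = 2267 (s = -78 + 2345 = 2267)
(-20391 + w(-71, 57)) + s = (-20391 - 12/7*(-71)) + 2267 = (-20391 + 852/7) + 2267 = -141885/7 + 2267 = -126016/7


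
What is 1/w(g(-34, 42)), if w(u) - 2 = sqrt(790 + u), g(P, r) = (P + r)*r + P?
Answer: -1/544 + sqrt(273)/544 ≈ 0.028534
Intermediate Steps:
g(P, r) = P + r*(P + r) (g(P, r) = r*(P + r) + P = P + r*(P + r))
w(u) = 2 + sqrt(790 + u)
1/w(g(-34, 42)) = 1/(2 + sqrt(790 + (-34 + 42**2 - 34*42))) = 1/(2 + sqrt(790 + (-34 + 1764 - 1428))) = 1/(2 + sqrt(790 + 302)) = 1/(2 + sqrt(1092)) = 1/(2 + 2*sqrt(273))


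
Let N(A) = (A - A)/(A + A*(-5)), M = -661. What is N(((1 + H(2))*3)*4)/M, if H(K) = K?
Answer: 0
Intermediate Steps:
N(A) = 0 (N(A) = 0/(A - 5*A) = 0/((-4*A)) = 0*(-1/(4*A)) = 0)
N(((1 + H(2))*3)*4)/M = 0/(-661) = 0*(-1/661) = 0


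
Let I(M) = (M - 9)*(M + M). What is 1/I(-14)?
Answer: 1/644 ≈ 0.0015528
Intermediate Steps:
I(M) = 2*M*(-9 + M) (I(M) = (-9 + M)*(2*M) = 2*M*(-9 + M))
1/I(-14) = 1/(2*(-14)*(-9 - 14)) = 1/(2*(-14)*(-23)) = 1/644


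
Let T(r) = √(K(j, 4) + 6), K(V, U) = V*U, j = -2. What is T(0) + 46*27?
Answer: 1242 + I*√2 ≈ 1242.0 + 1.4142*I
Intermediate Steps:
K(V, U) = U*V
T(r) = I*√2 (T(r) = √(4*(-2) + 6) = √(-8 + 6) = √(-2) = I*√2)
T(0) + 46*27 = I*√2 + 46*27 = I*√2 + 1242 = 1242 + I*√2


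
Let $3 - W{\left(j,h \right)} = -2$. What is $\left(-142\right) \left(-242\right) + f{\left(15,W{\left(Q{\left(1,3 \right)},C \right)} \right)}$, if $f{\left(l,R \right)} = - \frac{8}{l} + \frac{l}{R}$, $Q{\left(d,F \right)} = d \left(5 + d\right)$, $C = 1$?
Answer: $\frac{515497}{15} \approx 34366.0$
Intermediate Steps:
$W{\left(j,h \right)} = 5$ ($W{\left(j,h \right)} = 3 - -2 = 3 + 2 = 5$)
$\left(-142\right) \left(-242\right) + f{\left(15,W{\left(Q{\left(1,3 \right)},C \right)} \right)} = \left(-142\right) \left(-242\right) + \left(- \frac{8}{15} + \frac{15}{5}\right) = 34364 + \left(\left(-8\right) \frac{1}{15} + 15 \cdot \frac{1}{5}\right) = 34364 + \left(- \frac{8}{15} + 3\right) = 34364 + \frac{37}{15} = \frac{515497}{15}$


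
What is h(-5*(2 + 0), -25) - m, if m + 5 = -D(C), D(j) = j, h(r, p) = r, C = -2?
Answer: -7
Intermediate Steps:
m = -3 (m = -5 - 1*(-2) = -5 + 2 = -3)
h(-5*(2 + 0), -25) - m = -5*(2 + 0) - 1*(-3) = -5*2 + 3 = -10 + 3 = -7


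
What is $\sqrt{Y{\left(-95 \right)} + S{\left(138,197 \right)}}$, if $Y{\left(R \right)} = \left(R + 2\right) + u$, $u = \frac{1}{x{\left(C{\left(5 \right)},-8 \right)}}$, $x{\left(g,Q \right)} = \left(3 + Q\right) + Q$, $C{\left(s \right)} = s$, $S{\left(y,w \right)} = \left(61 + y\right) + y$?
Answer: $\frac{\sqrt{41223}}{13} \approx 15.618$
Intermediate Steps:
$S{\left(y,w \right)} = 61 + 2 y$
$x{\left(g,Q \right)} = 3 + 2 Q$
$u = - \frac{1}{13}$ ($u = \frac{1}{3 + 2 \left(-8\right)} = \frac{1}{3 - 16} = \frac{1}{-13} = - \frac{1}{13} \approx -0.076923$)
$Y{\left(R \right)} = \frac{25}{13} + R$ ($Y{\left(R \right)} = \left(R + 2\right) - \frac{1}{13} = \left(2 + R\right) - \frac{1}{13} = \frac{25}{13} + R$)
$\sqrt{Y{\left(-95 \right)} + S{\left(138,197 \right)}} = \sqrt{\left(\frac{25}{13} - 95\right) + \left(61 + 2 \cdot 138\right)} = \sqrt{- \frac{1210}{13} + \left(61 + 276\right)} = \sqrt{- \frac{1210}{13} + 337} = \sqrt{\frac{3171}{13}} = \frac{\sqrt{41223}}{13}$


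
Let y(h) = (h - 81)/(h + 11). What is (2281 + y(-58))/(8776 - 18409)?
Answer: -35782/150917 ≈ -0.23710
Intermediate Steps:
y(h) = (-81 + h)/(11 + h)
(2281 + y(-58))/(8776 - 18409) = (2281 + (-81 - 58)/(11 - 58))/(8776 - 18409) = (2281 - 139/(-47))/(-9633) = (2281 - 1/47*(-139))*(-1/9633) = (2281 + 139/47)*(-1/9633) = (107346/47)*(-1/9633) = -35782/150917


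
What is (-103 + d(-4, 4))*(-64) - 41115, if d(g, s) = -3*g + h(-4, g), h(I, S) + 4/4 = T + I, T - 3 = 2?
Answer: -35291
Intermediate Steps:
T = 5 (T = 3 + 2 = 5)
h(I, S) = 4 + I (h(I, S) = -1 + (5 + I) = 4 + I)
d(g, s) = -3*g (d(g, s) = -3*g + (4 - 4) = -3*g + 0 = -3*g)
(-103 + d(-4, 4))*(-64) - 41115 = (-103 - 3*(-4))*(-64) - 41115 = (-103 + 12)*(-64) - 41115 = -91*(-64) - 41115 = 5824 - 41115 = -35291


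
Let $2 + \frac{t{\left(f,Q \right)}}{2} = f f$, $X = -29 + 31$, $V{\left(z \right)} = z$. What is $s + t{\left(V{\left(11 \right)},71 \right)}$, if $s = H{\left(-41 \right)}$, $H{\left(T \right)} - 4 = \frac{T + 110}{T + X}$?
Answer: $\frac{3123}{13} \approx 240.23$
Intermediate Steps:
$X = 2$
$H{\left(T \right)} = 4 + \frac{110 + T}{2 + T}$ ($H{\left(T \right)} = 4 + \frac{T + 110}{T + 2} = 4 + \frac{110 + T}{2 + T}$)
$s = \frac{29}{13}$ ($s = \frac{118 + 5 \left(-41\right)}{2 - 41} = \frac{118 - 205}{-39} = \left(- \frac{1}{39}\right) \left(-87\right) = \frac{29}{13} \approx 2.2308$)
$t{\left(f,Q \right)} = -4 + 2 f^{2}$ ($t{\left(f,Q \right)} = -4 + 2 f f = -4 + 2 f^{2}$)
$s + t{\left(V{\left(11 \right)},71 \right)} = \frac{29}{13} - \left(4 - 2 \cdot 11^{2}\right) = \frac{29}{13} + \left(-4 + 2 \cdot 121\right) = \frac{29}{13} + \left(-4 + 242\right) = \frac{29}{13} + 238 = \frac{3123}{13}$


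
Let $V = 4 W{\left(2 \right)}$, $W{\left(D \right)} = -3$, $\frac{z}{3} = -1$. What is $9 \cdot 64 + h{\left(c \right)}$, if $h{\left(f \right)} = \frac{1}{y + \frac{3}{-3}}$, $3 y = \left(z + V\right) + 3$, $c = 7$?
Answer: $\frac{2879}{5} \approx 575.8$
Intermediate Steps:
$z = -3$ ($z = 3 \left(-1\right) = -3$)
$V = -12$ ($V = 4 \left(-3\right) = -12$)
$y = -4$ ($y = \frac{\left(-3 - 12\right) + 3}{3} = \frac{-15 + 3}{3} = \frac{1}{3} \left(-12\right) = -4$)
$h{\left(f \right)} = - \frac{1}{5}$ ($h{\left(f \right)} = \frac{1}{-4 + \frac{3}{-3}} = \frac{1}{-4 + 3 \left(- \frac{1}{3}\right)} = \frac{1}{-4 - 1} = \frac{1}{-5} = - \frac{1}{5}$)
$9 \cdot 64 + h{\left(c \right)} = 9 \cdot 64 - \frac{1}{5} = 576 - \frac{1}{5} = \frac{2879}{5}$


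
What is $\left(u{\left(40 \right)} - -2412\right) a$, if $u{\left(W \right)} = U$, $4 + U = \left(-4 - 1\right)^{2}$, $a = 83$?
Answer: $201939$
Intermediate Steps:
$U = 21$ ($U = -4 + \left(-4 - 1\right)^{2} = -4 + \left(-5\right)^{2} = -4 + 25 = 21$)
$u{\left(W \right)} = 21$
$\left(u{\left(40 \right)} - -2412\right) a = \left(21 - -2412\right) 83 = \left(21 + 2412\right) 83 = 2433 \cdot 83 = 201939$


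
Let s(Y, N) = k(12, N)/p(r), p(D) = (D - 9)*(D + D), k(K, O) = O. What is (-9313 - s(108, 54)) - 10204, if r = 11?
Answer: -429401/22 ≈ -19518.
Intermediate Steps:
p(D) = 2*D*(-9 + D) (p(D) = (-9 + D)*(2*D) = 2*D*(-9 + D))
s(Y, N) = N/44 (s(Y, N) = N/((2*11*(-9 + 11))) = N/((2*11*2)) = N/44)
(-9313 - s(108, 54)) - 10204 = (-9313 - 54/44) - 10204 = (-9313 - 1*27/22) - 10204 = (-9313 - 27/22) - 10204 = -204913/22 - 10204 = -429401/22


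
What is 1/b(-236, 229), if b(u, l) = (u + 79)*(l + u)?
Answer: 1/1099 ≈ 0.00090992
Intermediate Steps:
b(u, l) = (79 + u)*(l + u)
1/b(-236, 229) = 1/((-236)**2 + 79*229 + 79*(-236) + 229*(-236)) = 1/(55696 + 18091 - 18644 - 54044) = 1/1099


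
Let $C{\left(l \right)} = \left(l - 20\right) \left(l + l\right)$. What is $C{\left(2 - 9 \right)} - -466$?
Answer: $844$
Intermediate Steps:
$C{\left(l \right)} = 2 l \left(-20 + l\right)$ ($C{\left(l \right)} = \left(-20 + l\right) 2 l = 2 l \left(-20 + l\right)$)
$C{\left(2 - 9 \right)} - -466 = 2 \left(2 - 9\right) \left(-20 + \left(2 - 9\right)\right) - -466 = 2 \left(2 - 9\right) \left(-20 + \left(2 - 9\right)\right) + 466 = 2 \left(-7\right) \left(-20 - 7\right) + 466 = 2 \left(-7\right) \left(-27\right) + 466 = 378 + 466 = 844$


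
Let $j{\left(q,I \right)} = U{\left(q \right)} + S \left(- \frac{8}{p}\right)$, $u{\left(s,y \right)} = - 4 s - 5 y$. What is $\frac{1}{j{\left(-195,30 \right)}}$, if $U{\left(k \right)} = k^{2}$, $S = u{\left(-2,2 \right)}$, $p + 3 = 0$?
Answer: $\frac{3}{114059} \approx 2.6302 \cdot 10^{-5}$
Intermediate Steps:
$p = -3$ ($p = -3 + 0 = -3$)
$u{\left(s,y \right)} = - 5 y - 4 s$
$S = -2$ ($S = \left(-5\right) 2 - -8 = -10 + 8 = -2$)
$j{\left(q,I \right)} = - \frac{16}{3} + q^{2}$ ($j{\left(q,I \right)} = q^{2} - 2 \left(- \frac{8}{-3}\right) = q^{2} - 2 \left(\left(-8\right) \left(- \frac{1}{3}\right)\right) = q^{2} - \frac{16}{3} = - \frac{16}{3} + q^{2}$)
$\frac{1}{j{\left(-195,30 \right)}} = \frac{1}{- \frac{16}{3} + \left(-195\right)^{2}} = \frac{1}{- \frac{16}{3} + 38025} = \frac{1}{\frac{114059}{3}} = \frac{3}{114059}$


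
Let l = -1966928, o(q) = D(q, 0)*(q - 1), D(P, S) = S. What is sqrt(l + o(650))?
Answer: 4*I*sqrt(122933) ≈ 1402.5*I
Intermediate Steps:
o(q) = 0 (o(q) = 0*(q - 1) = 0*(-1 + q) = 0)
sqrt(l + o(650)) = sqrt(-1966928 + 0) = sqrt(-1966928) = 4*I*sqrt(122933)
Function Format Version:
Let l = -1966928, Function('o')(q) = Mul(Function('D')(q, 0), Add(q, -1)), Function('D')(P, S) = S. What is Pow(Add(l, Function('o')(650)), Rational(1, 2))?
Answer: Mul(4, I, Pow(122933, Rational(1, 2))) ≈ Mul(1402.5, I)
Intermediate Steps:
Function('o')(q) = 0 (Function('o')(q) = Mul(0, Add(q, -1)) = Mul(0, Add(-1, q)) = 0)
Pow(Add(l, Function('o')(650)), Rational(1, 2)) = Pow(Add(-1966928, 0), Rational(1, 2)) = Pow(-1966928, Rational(1, 2)) = Mul(4, I, Pow(122933, Rational(1, 2)))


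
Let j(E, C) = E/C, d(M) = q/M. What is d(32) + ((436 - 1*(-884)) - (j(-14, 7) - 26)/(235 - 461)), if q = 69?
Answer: 4780469/3616 ≈ 1322.0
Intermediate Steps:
d(M) = 69/M
d(32) + ((436 - 1*(-884)) - (j(-14, 7) - 26)/(235 - 461)) = 69/32 + ((436 - 1*(-884)) - (-14/7 - 26)/(235 - 461)) = 69*(1/32) + ((436 + 884) - (-14*1/7 - 26)/(-226)) = 69/32 + (1320 - (-2 - 26)*(-1)/226) = 69/32 + (1320 - (-28)*(-1)/226) = 69/32 + (1320 - 1*14/113) = 69/32 + (1320 - 14/113) = 69/32 + 149146/113 = 4780469/3616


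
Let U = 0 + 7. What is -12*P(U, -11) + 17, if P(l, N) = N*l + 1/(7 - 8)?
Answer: 953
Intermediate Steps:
U = 7
P(l, N) = -1 + N*l (P(l, N) = N*l + 1/(-1) = N*l - 1 = -1 + N*l)
-12*P(U, -11) + 17 = -12*(-1 - 11*7) + 17 = -12*(-1 - 77) + 17 = -12*(-78) + 17 = 936 + 17 = 953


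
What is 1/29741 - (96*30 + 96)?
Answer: -88509215/29741 ≈ -2976.0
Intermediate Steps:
1/29741 - (96*30 + 96) = 1/29741 - (2880 + 96) = 1/29741 - 1*2976 = 1/29741 - 2976 = -88509215/29741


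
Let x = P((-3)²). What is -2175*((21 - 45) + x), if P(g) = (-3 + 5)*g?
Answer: 13050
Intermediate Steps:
P(g) = 2*g
x = 18 (x = 2*(-3)² = 2*9 = 18)
-2175*((21 - 45) + x) = -2175*((21 - 45) + 18) = -2175*(-24 + 18) = -2175*(-6) = 13050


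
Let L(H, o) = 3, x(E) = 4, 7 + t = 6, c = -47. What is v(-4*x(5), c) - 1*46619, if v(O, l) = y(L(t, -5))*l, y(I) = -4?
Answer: -46431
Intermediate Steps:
t = -1 (t = -7 + 6 = -1)
v(O, l) = -4*l
v(-4*x(5), c) - 1*46619 = -4*(-47) - 1*46619 = 188 - 46619 = -46431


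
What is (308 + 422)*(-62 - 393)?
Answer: -332150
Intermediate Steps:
(308 + 422)*(-62 - 393) = 730*(-455) = -332150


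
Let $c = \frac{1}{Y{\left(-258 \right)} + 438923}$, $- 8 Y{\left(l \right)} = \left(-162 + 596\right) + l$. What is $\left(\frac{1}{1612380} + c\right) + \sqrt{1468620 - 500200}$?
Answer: $\frac{2051281}{707675194380} + 2 \sqrt{242105} \approx 984.08$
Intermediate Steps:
$Y{\left(l \right)} = - \frac{217}{4} - \frac{l}{8}$ ($Y{\left(l \right)} = - \frac{\left(-162 + 596\right) + l}{8} = - \frac{434 + l}{8} = - \frac{217}{4} - \frac{l}{8}$)
$c = \frac{1}{438901}$ ($c = \frac{1}{\left(- \frac{217}{4} - - \frac{129}{4}\right) + 438923} = \frac{1}{\left(- \frac{217}{4} + \frac{129}{4}\right) + 438923} = \frac{1}{-22 + 438923} = \frac{1}{438901} \approx 2.2784 \cdot 10^{-6}$)
$\left(\frac{1}{1612380} + c\right) + \sqrt{1468620 - 500200} = \left(\frac{1}{1612380} + \frac{1}{438901}\right) + \sqrt{1468620 - 500200} = \left(\frac{1}{1612380} + \frac{1}{438901}\right) + \sqrt{968420} = \frac{2051281}{707675194380} + 2 \sqrt{242105}$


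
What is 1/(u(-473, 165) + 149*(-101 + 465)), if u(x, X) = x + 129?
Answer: 1/53892 ≈ 1.8556e-5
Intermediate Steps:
u(x, X) = 129 + x
1/(u(-473, 165) + 149*(-101 + 465)) = 1/((129 - 473) + 149*(-101 + 465)) = 1/(-344 + 149*364) = 1/(-344 + 54236) = 1/53892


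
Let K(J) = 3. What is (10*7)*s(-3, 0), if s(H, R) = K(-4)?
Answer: 210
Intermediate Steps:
s(H, R) = 3
(10*7)*s(-3, 0) = (10*7)*3 = 70*3 = 210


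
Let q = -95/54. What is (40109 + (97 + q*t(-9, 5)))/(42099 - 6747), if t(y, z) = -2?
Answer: 1085657/954504 ≈ 1.1374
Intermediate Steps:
q = -95/54 (q = -95*1/54 = -95/54 ≈ -1.7593)
(40109 + (97 + q*t(-9, 5)))/(42099 - 6747) = (40109 + (97 - 95/54*(-2)))/(42099 - 6747) = (40109 + (97 + 95/27))/35352 = (40109 + 2714/27)*(1/35352) = (1085657/27)*(1/35352) = 1085657/954504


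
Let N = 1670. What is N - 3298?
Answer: -1628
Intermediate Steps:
N - 3298 = 1670 - 3298 = -1628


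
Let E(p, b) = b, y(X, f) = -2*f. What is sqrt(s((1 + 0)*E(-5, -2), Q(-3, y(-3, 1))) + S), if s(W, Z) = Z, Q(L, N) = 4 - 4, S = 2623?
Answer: sqrt(2623) ≈ 51.215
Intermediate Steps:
Q(L, N) = 0
sqrt(s((1 + 0)*E(-5, -2), Q(-3, y(-3, 1))) + S) = sqrt(0 + 2623) = sqrt(2623)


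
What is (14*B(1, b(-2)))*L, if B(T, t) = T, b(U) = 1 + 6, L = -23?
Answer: -322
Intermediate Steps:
b(U) = 7
(14*B(1, b(-2)))*L = (14*1)*(-23) = 14*(-23) = -322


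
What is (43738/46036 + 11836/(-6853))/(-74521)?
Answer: 11142981/1068647087494 ≈ 1.0427e-5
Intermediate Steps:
(43738/46036 + 11836/(-6853))/(-74521) = (43738*(1/46036) + 11836*(-1/6853))*(-1/74521) = (21869/23018 - 1076/623)*(-1/74521) = -11142981/14340214*(-1/74521) = 11142981/1068647087494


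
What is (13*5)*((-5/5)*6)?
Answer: -390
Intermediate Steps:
(13*5)*((-5/5)*6) = 65*(((1/5)*(-5))*6) = 65*(-1*6) = 65*(-6) = -390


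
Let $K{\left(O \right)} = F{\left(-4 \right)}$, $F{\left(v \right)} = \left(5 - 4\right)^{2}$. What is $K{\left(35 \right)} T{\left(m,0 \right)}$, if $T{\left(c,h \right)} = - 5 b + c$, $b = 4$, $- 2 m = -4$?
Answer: $-18$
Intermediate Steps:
$m = 2$ ($m = \left(- \frac{1}{2}\right) \left(-4\right) = 2$)
$T{\left(c,h \right)} = -20 + c$ ($T{\left(c,h \right)} = \left(-5\right) 4 + c = -20 + c$)
$F{\left(v \right)} = 1$ ($F{\left(v \right)} = 1^{2} = 1$)
$K{\left(O \right)} = 1$
$K{\left(35 \right)} T{\left(m,0 \right)} = 1 \left(-20 + 2\right) = 1 \left(-18\right) = -18$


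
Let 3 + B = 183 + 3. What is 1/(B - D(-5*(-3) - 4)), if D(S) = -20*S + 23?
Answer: 1/380 ≈ 0.0026316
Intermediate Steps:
D(S) = 23 - 20*S
B = 183 (B = -3 + (183 + 3) = -3 + 186 = 183)
1/(B - D(-5*(-3) - 4)) = 1/(183 - (23 - 20*(-5*(-3) - 4))) = 1/(183 - (23 - 20*(15 - 4))) = 1/(183 - (23 - 20*11)) = 1/(183 - (23 - 220)) = 1/(183 - 1*(-197)) = 1/(183 + 197) = 1/380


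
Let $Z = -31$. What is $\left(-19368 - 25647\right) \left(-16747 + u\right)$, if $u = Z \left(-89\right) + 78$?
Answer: $626158650$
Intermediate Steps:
$u = 2837$ ($u = \left(-31\right) \left(-89\right) + 78 = 2759 + 78 = 2837$)
$\left(-19368 - 25647\right) \left(-16747 + u\right) = \left(-19368 - 25647\right) \left(-16747 + 2837\right) = \left(-45015\right) \left(-13910\right) = 626158650$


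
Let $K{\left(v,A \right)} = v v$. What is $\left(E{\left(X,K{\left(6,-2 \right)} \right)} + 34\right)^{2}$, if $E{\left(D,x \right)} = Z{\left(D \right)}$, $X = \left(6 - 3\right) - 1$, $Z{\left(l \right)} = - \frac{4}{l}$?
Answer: $1024$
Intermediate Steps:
$X = 2$ ($X = 3 - 1 = 2$)
$K{\left(v,A \right)} = v^{2}$
$E{\left(D,x \right)} = - \frac{4}{D}$
$\left(E{\left(X,K{\left(6,-2 \right)} \right)} + 34\right)^{2} = \left(- \frac{4}{2} + 34\right)^{2} = \left(\left(-4\right) \frac{1}{2} + 34\right)^{2} = \left(-2 + 34\right)^{2} = 32^{2} = 1024$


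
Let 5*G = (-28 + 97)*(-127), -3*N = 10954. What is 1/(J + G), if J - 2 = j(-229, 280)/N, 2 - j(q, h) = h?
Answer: -27385/47938096 ≈ -0.00057126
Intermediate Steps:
N = -10954/3 (N = -⅓*10954 = -10954/3 ≈ -3651.3)
j(q, h) = 2 - h
J = 11371/5477 (J = 2 + (2 - 1*280)/(-10954/3) = 2 + (2 - 280)*(-3/10954) = 2 - 278*(-3/10954) = 2 + 417/5477 = 11371/5477 ≈ 2.0761)
G = -8763/5 (G = ((-28 + 97)*(-127))/5 = (69*(-127))/5 = (⅕)*(-8763) = -8763/5 ≈ -1752.6)
1/(J + G) = 1/(11371/5477 - 8763/5) = 1/(-47938096/27385) = -27385/47938096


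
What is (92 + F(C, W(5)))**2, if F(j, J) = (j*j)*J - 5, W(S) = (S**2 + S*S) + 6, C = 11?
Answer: 47100769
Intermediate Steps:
W(S) = 6 + 2*S**2 (W(S) = (S**2 + S**2) + 6 = 2*S**2 + 6 = 6 + 2*S**2)
F(j, J) = -5 + J*j**2 (F(j, J) = j**2*J - 5 = J*j**2 - 5 = -5 + J*j**2)
(92 + F(C, W(5)))**2 = (92 + (-5 + (6 + 2*5**2)*11**2))**2 = (92 + (-5 + (6 + 2*25)*121))**2 = (92 + (-5 + (6 + 50)*121))**2 = (92 + (-5 + 56*121))**2 = (92 + (-5 + 6776))**2 = (92 + 6771)**2 = 6863**2 = 47100769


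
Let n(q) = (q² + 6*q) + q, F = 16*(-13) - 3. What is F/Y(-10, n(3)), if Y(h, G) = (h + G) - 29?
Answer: 211/9 ≈ 23.444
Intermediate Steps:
F = -211 (F = -208 - 3 = -211)
n(q) = q² + 7*q
Y(h, G) = -29 + G + h (Y(h, G) = (G + h) - 29 = -29 + G + h)
F/Y(-10, n(3)) = -211/(-29 + 3*(7 + 3) - 10) = -211/(-29 + 3*10 - 10) = -211/(-29 + 30 - 10) = -211/(-9) = -211*(-⅑) = 211/9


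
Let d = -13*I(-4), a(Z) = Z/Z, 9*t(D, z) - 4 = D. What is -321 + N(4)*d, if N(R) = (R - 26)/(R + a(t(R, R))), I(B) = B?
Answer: -2749/5 ≈ -549.80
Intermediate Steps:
t(D, z) = 4/9 + D/9
a(Z) = 1
d = 52 (d = -13*(-4) = 52)
N(R) = (-26 + R)/(1 + R) (N(R) = (R - 26)/(R + 1) = (-26 + R)/(1 + R))
-321 + N(4)*d = -321 + ((-26 + 4)/(1 + 4))*52 = -321 + (-22/5)*52 = -321 + ((⅕)*(-22))*52 = -321 - 22/5*52 = -321 - 1144/5 = -2749/5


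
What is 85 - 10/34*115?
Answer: 870/17 ≈ 51.176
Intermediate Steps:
85 - 10/34*115 = 85 - 10*1/34*115 = 85 - 5/17*115 = 85 - 575/17 = 870/17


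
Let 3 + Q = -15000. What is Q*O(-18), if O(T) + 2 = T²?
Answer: -4830966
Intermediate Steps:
O(T) = -2 + T²
Q = -15003 (Q = -3 - 15000 = -15003)
Q*O(-18) = -15003*(-2 + (-18)²) = -15003*(-2 + 324) = -15003*322 = -4830966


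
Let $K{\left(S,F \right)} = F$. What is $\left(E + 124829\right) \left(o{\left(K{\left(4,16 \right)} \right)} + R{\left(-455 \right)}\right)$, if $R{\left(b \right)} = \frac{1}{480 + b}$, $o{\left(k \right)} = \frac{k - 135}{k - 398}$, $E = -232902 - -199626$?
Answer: $\frac{307343421}{9550} \approx 32183.0$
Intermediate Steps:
$E = -33276$ ($E = -232902 + 199626 = -33276$)
$o{\left(k \right)} = \frac{-135 + k}{-398 + k}$
$\left(E + 124829\right) \left(o{\left(K{\left(4,16 \right)} \right)} + R{\left(-455 \right)}\right) = \left(-33276 + 124829\right) \left(\frac{-135 + 16}{-398 + 16} + \frac{1}{480 - 455}\right) = 91553 \left(\frac{1}{-382} \left(-119\right) + \frac{1}{25}\right) = 91553 \left(\left(- \frac{1}{382}\right) \left(-119\right) + \frac{1}{25}\right) = 91553 \left(\frac{119}{382} + \frac{1}{25}\right) = 91553 \cdot \frac{3357}{9550} = \frac{307343421}{9550}$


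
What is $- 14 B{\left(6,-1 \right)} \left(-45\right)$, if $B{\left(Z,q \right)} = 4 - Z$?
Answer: $-1260$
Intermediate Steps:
$- 14 B{\left(6,-1 \right)} \left(-45\right) = - 14 \left(4 - 6\right) \left(-45\right) = \left(-14\right) \left(-2\right) \left(-45\right) = 28 \left(-45\right) = -1260$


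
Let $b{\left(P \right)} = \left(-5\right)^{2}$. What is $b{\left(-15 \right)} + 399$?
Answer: $424$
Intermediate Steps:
$b{\left(P \right)} = 25$
$b{\left(-15 \right)} + 399 = 25 + 399 = 424$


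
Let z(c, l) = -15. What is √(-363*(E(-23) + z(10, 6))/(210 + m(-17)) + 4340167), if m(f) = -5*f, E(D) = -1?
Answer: √377704746535/295 ≈ 2083.3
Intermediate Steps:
√(-363*(E(-23) + z(10, 6))/(210 + m(-17)) + 4340167) = √(-363*(-1 - 15)/(210 - 5*(-17)) + 4340167) = √(-(-5808)/(210 + 85) + 4340167) = √(-(-5808)/295 + 4340167) = √(-363*(-16/295) + 4340167) = √(5808/295 + 4340167) = √(1280355073/295) = √377704746535/295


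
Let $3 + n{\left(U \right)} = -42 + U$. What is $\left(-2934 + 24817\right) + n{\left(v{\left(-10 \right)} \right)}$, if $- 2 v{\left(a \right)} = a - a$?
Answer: $21838$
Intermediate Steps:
$v{\left(a \right)} = 0$ ($v{\left(a \right)} = - \frac{a - a}{2} = \left(- \frac{1}{2}\right) 0 = 0$)
$n{\left(U \right)} = -45 + U$ ($n{\left(U \right)} = -3 + \left(-42 + U\right) = -45 + U$)
$\left(-2934 + 24817\right) + n{\left(v{\left(-10 \right)} \right)} = \left(-2934 + 24817\right) + \left(-45 + 0\right) = 21883 - 45 = 21838$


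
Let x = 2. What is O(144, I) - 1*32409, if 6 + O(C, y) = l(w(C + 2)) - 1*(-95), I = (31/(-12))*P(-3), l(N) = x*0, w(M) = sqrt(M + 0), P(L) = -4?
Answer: -32320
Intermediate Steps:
w(M) = sqrt(M)
l(N) = 0 (l(N) = 2*0 = 0)
I = 31/3 (I = (31/(-12))*(-4) = (31*(-1/12))*(-4) = -31/12*(-4) = 31/3 ≈ 10.333)
O(C, y) = 89 (O(C, y) = -6 + (0 - 1*(-95)) = -6 + (0 + 95) = -6 + 95 = 89)
O(144, I) - 1*32409 = 89 - 1*32409 = 89 - 32409 = -32320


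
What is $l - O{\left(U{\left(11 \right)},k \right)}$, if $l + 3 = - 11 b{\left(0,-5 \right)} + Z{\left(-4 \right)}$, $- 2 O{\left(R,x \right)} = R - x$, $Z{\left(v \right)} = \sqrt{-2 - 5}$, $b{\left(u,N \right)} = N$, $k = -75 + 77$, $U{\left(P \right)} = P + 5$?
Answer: $59 + i \sqrt{7} \approx 59.0 + 2.6458 i$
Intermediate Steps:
$U{\left(P \right)} = 5 + P$
$k = 2$
$Z{\left(v \right)} = i \sqrt{7}$ ($Z{\left(v \right)} = \sqrt{-7} = i \sqrt{7}$)
$O{\left(R,x \right)} = \frac{x}{2} - \frac{R}{2}$ ($O{\left(R,x \right)} = - \frac{R - x}{2} = \frac{x}{2} - \frac{R}{2}$)
$l = 52 + i \sqrt{7}$ ($l = -3 + \left(\left(-11\right) \left(-5\right) + i \sqrt{7}\right) = -3 + \left(55 + i \sqrt{7}\right) = 52 + i \sqrt{7} \approx 52.0 + 2.6458 i$)
$l - O{\left(U{\left(11 \right)},k \right)} = \left(52 + i \sqrt{7}\right) - \left(\frac{1}{2} \cdot 2 - \frac{5 + 11}{2}\right) = \left(52 + i \sqrt{7}\right) - \left(1 - 8\right) = \left(52 + i \sqrt{7}\right) - -7 = \left(52 + i \sqrt{7}\right) + 7 = 59 + i \sqrt{7}$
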